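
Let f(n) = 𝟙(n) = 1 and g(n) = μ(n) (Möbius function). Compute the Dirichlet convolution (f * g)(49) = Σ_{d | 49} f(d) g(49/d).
(𝟙 * μ)(49) = 0

Divisors of 49: [1, 7, 49]. For each d | 49:
  d = 1: 𝟙(1) · μ(49/1) = 1 · 0 = 0
  d = 7: 𝟙(7) · μ(49/7) = 1 · -1 = -1
  d = 49: 𝟙(49) · μ(49/49) = 1 · 1 = 1
Summing: (𝟙 * μ)(49) = 0 + -1 + 1 = 0.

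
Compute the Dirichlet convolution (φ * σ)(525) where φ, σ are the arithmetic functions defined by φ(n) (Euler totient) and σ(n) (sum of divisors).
(φ * σ)(525) = 6300

Divisors of 525: [1, 3, 5, 7, 15, 21, 25, 35, 75, 105, 175, 525]. For each d | 525:
  d = 1: φ(1) · σ(525/1) = 1 · 992 = 992
  d = 3: φ(3) · σ(525/3) = 2 · 248 = 496
  d = 5: φ(5) · σ(525/5) = 4 · 192 = 768
  d = 7: φ(7) · σ(525/7) = 6 · 124 = 744
  d = 15: φ(15) · σ(525/15) = 8 · 48 = 384
  d = 21: φ(21) · σ(525/21) = 12 · 31 = 372
  d = 25: φ(25) · σ(525/25) = 20 · 32 = 640
  d = 35: φ(35) · σ(525/35) = 24 · 24 = 576
  d = 75: φ(75) · σ(525/75) = 40 · 8 = 320
  d = 105: φ(105) · σ(525/105) = 48 · 6 = 288
  d = 175: φ(175) · σ(525/175) = 120 · 4 = 480
  d = 525: φ(525) · σ(525/525) = 240 · 1 = 240
Summing: (φ * σ)(525) = 992 + 496 + 768 + 744 + 384 + 372 + 640 + 576 + 320 + 288 + 480 + 240 = 6300.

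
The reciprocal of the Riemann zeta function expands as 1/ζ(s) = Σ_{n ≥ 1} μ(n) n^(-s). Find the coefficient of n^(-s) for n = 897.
μ(897) = -1

Factor n = 897 = 3 · 13 · 23. μ(n) = 0 if any exponent ≥ 2 (not squarefree); otherwise μ(n) = (−1)^{ω(n)} where ω(n) is the number of distinct prime factors. Applying: μ(897) = -1.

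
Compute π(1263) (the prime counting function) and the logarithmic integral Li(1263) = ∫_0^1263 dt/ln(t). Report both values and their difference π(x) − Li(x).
π(1263) = 205;  Li(1263) ≈ 215.03;  π(x) − Li(x) ≈ -10.03.

Direct count of primes ≤ 1263 gives π(1263) = 205. Numerical evaluation of the logarithmic integral gives Li(1263) ≈ 215.03. The difference π(x) − Li(x) ≈ -10.03 is typically negative for small/moderate x (Li(x) overestimates), though Littlewood's theorem shows this sign changes infinitely often.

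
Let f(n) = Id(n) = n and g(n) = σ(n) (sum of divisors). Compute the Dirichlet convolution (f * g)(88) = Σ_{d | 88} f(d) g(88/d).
(Id * σ)(88) = 1127

Divisors of 88: [1, 2, 4, 8, 11, 22, 44, 88]. For each d | 88:
  d = 1: Id(1) · σ(88/1) = 1 · 180 = 180
  d = 2: Id(2) · σ(88/2) = 2 · 84 = 168
  d = 4: Id(4) · σ(88/4) = 4 · 36 = 144
  d = 8: Id(8) · σ(88/8) = 8 · 12 = 96
  d = 11: Id(11) · σ(88/11) = 11 · 15 = 165
  d = 22: Id(22) · σ(88/22) = 22 · 7 = 154
  d = 44: Id(44) · σ(88/44) = 44 · 3 = 132
  d = 88: Id(88) · σ(88/88) = 88 · 1 = 88
Summing: (Id * σ)(88) = 180 + 168 + 144 + 96 + 165 + 154 + 132 + 88 = 1127.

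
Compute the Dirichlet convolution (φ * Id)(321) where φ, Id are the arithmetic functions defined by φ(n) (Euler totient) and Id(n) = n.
(φ * Id)(321) = 1065

Divisors of 321: [1, 3, 107, 321]. For each d | 321:
  d = 1: φ(1) · Id(321/1) = 1 · 321 = 321
  d = 3: φ(3) · Id(321/3) = 2 · 107 = 214
  d = 107: φ(107) · Id(321/107) = 106 · 3 = 318
  d = 321: φ(321) · Id(321/321) = 212 · 1 = 212
Summing: (φ * Id)(321) = 321 + 214 + 318 + 212 = 1065.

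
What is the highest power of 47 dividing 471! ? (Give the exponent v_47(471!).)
v_47(471!) = 10

Legendre's formula: v_p(n!) = Σ_{k ≥ 1} ⌊n / p^k⌋. For p = 47, n = 471, the terms are:
  ⌊471/47^1⌋ = ⌊471/47⌋ = 10
(the next term ⌊471/47^2⌋ = 0, terminating the sum). Summing: v_47(471!) = 10 = 10.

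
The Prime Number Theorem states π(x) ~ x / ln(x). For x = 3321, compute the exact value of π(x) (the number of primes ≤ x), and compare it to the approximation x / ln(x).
π(3321) = 467;  x/ln(x) ≈ 409.59;  relative error ≈ 12.29%.

Directly count primes up to 3321: π(3321) = 467. The PNT approximation gives 3321/ln(3321) ≈ 3321/8.10802 ≈ 409.59. Relative error (π(x) − x/ln(x)) / π(x) ≈ 12.29%; the approximation is known to undercount slightly (Li(x) is a better estimate).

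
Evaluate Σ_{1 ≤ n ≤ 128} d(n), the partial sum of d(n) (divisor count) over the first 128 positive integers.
Σ_{n ≤ 128} d(n) = 645

Compute d(n) for each 1 ≤ n ≤ 128: d(1) = 1, d(2) = 2, d(3) = 2, d(4) = 3, d(5) = 2, d(6) = 4, d(7) = 2, d(8) = 4, d(9) = 3, d(10) = 4, d(11) = 2, d(12) = 6, d(13) = 2, d(14) = 4, d(15) = 4, d(16) = 5, d(17) = 2, d(18) = 6, d(19) = 2, d(20) = 6, d(21) = 4, d(22) = 4, d(23) = 2, d(24) = 8, d(25) = 3, d(26) = 4, d(27) = 4, d(28) = 6, d(29) = 2, d(30) = 8, d(31) = 2, d(32) = 6, d(33) = 4, d(34) = 4, d(35) = 4, d(36) = 9, d(37) = 2, d(38) = 4, d(39) = 4, d(40) = 8, d(41) = 2, d(42) = 8, d(43) = 2, d(44) = 6, d(45) = 6, d(46) = 4, d(47) = 2, d(48) = 10, d(49) = 3, d(50) = 6, d(51) = 4, d(52) = 6, d(53) = 2, d(54) = 8, d(55) = 4, d(56) = 8, d(57) = 4, d(58) = 4, d(59) = 2, d(60) = 12, d(61) = 2, d(62) = 4, d(63) = 6, d(64) = 7, d(65) = 4, d(66) = 8, d(67) = 2, d(68) = 6, d(69) = 4, d(70) = 8, d(71) = 2, d(72) = 12, d(73) = 2, d(74) = 4, d(75) = 6, d(76) = 6, d(77) = 4, d(78) = 8, d(79) = 2, d(80) = 10, d(81) = 5, d(82) = 4, d(83) = 2, d(84) = 12, d(85) = 4, d(86) = 4, d(87) = 4, d(88) = 8, d(89) = 2, d(90) = 12, d(91) = 4, d(92) = 6, d(93) = 4, d(94) = 4, d(95) = 4, d(96) = 12, d(97) = 2, d(98) = 6, d(99) = 6, d(100) = 9, d(101) = 2, d(102) = 8, d(103) = 2, d(104) = 8, d(105) = 8, d(106) = 4, d(107) = 2, d(108) = 12, d(109) = 2, d(110) = 8, d(111) = 4, d(112) = 10, d(113) = 2, d(114) = 8, d(115) = 4, d(116) = 6, d(117) = 6, d(118) = 4, d(119) = 4, d(120) = 16, d(121) = 3, d(122) = 4, d(123) = 4, d(124) = 6, d(125) = 4, d(126) = 12, d(127) = 2, d(128) = 8. Summing all 128 values: 645. (Dirichlet's divisor formula: Σ_{n ≤ x} d(n) = x ln(x) + (2γ − 1) x + O(√x). For x = 128, the asymptotic estimate is ≈ 640.83.)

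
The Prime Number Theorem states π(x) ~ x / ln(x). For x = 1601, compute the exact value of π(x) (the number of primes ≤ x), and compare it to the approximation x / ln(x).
π(1601) = 252;  x/ln(x) ≈ 216.99;  relative error ≈ 13.89%.

Directly count primes up to 1601: π(1601) = 252. The PNT approximation gives 1601/ln(1601) ≈ 1601/7.37838 ≈ 216.99. Relative error (π(x) − x/ln(x)) / π(x) ≈ 13.89%; the approximation is known to undercount slightly (Li(x) is a better estimate).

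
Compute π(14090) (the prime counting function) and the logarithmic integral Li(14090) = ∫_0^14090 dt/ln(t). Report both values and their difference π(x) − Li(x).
π(14090) = 1662;  Li(14090) ≈ 1681.68;  π(x) − Li(x) ≈ -19.68.

Direct count of primes ≤ 14090 gives π(14090) = 1662. Numerical evaluation of the logarithmic integral gives Li(14090) ≈ 1681.68. The difference π(x) − Li(x) ≈ -19.68 is typically negative for small/moderate x (Li(x) overestimates), though Littlewood's theorem shows this sign changes infinitely often.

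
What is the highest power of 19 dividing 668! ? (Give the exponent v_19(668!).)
v_19(668!) = 36

Legendre's formula: v_p(n!) = Σ_{k ≥ 1} ⌊n / p^k⌋. For p = 19, n = 668, the terms are:
  ⌊668/19^1⌋ = ⌊668/19⌋ = 35
  ⌊668/19^2⌋ = ⌊668/361⌋ = 1
(the next term ⌊668/19^3⌋ = 0, terminating the sum). Summing: v_19(668!) = 35 + 1 = 36.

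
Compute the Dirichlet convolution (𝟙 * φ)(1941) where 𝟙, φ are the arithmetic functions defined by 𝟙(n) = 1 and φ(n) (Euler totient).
(𝟙 * φ)(1941) = 1941

Divisors of 1941: [1, 3, 647, 1941]. For each d | 1941:
  d = 1: 𝟙(1) · φ(1941/1) = 1 · 1292 = 1292
  d = 3: 𝟙(3) · φ(1941/3) = 1 · 646 = 646
  d = 647: 𝟙(647) · φ(1941/647) = 1 · 2 = 2
  d = 1941: 𝟙(1941) · φ(1941/1941) = 1 · 1 = 1
Summing: (𝟙 * φ)(1941) = 1292 + 646 + 2 + 1 = 1941.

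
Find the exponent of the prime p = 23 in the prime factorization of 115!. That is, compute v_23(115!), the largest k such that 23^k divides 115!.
v_23(115!) = 5

Legendre's formula: v_p(n!) = Σ_{k ≥ 1} ⌊n / p^k⌋. For p = 23, n = 115, the terms are:
  ⌊115/23^1⌋ = ⌊115/23⌋ = 5
(the next term ⌊115/23^2⌋ = 0, terminating the sum). Summing: v_23(115!) = 5 = 5.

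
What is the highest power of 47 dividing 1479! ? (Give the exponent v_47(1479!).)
v_47(1479!) = 31

Legendre's formula: v_p(n!) = Σ_{k ≥ 1} ⌊n / p^k⌋. For p = 47, n = 1479, the terms are:
  ⌊1479/47^1⌋ = ⌊1479/47⌋ = 31
(the next term ⌊1479/47^2⌋ = 0, terminating the sum). Summing: v_47(1479!) = 31 = 31.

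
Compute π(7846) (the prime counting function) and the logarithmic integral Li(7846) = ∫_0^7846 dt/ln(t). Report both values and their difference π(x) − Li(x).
π(7846) = 991;  Li(7846) ≈ 1009.26;  π(x) − Li(x) ≈ -18.26.

Direct count of primes ≤ 7846 gives π(7846) = 991. Numerical evaluation of the logarithmic integral gives Li(7846) ≈ 1009.26. The difference π(x) − Li(x) ≈ -18.26 is typically negative for small/moderate x (Li(x) overestimates), though Littlewood's theorem shows this sign changes infinitely often.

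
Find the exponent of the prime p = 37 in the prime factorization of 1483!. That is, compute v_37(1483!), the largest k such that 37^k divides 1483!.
v_37(1483!) = 41

Legendre's formula: v_p(n!) = Σ_{k ≥ 1} ⌊n / p^k⌋. For p = 37, n = 1483, the terms are:
  ⌊1483/37^1⌋ = ⌊1483/37⌋ = 40
  ⌊1483/37^2⌋ = ⌊1483/1369⌋ = 1
(the next term ⌊1483/37^3⌋ = 0, terminating the sum). Summing: v_37(1483!) = 40 + 1 = 41.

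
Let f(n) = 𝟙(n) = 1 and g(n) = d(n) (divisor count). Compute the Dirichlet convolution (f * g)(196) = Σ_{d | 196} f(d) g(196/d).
(𝟙 * d)(196) = 36

Divisors of 196: [1, 2, 4, 7, 14, 28, 49, 98, 196]. For each d | 196:
  d = 1: 𝟙(1) · d(196/1) = 1 · 9 = 9
  d = 2: 𝟙(2) · d(196/2) = 1 · 6 = 6
  d = 4: 𝟙(4) · d(196/4) = 1 · 3 = 3
  d = 7: 𝟙(7) · d(196/7) = 1 · 6 = 6
  d = 14: 𝟙(14) · d(196/14) = 1 · 4 = 4
  d = 28: 𝟙(28) · d(196/28) = 1 · 2 = 2
  d = 49: 𝟙(49) · d(196/49) = 1 · 3 = 3
  d = 98: 𝟙(98) · d(196/98) = 1 · 2 = 2
  d = 196: 𝟙(196) · d(196/196) = 1 · 1 = 1
Summing: (𝟙 * d)(196) = 9 + 6 + 3 + 6 + 4 + 2 + 3 + 2 + 1 = 36.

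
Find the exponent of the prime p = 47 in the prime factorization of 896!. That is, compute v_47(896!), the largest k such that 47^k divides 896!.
v_47(896!) = 19

Legendre's formula: v_p(n!) = Σ_{k ≥ 1} ⌊n / p^k⌋. For p = 47, n = 896, the terms are:
  ⌊896/47^1⌋ = ⌊896/47⌋ = 19
(the next term ⌊896/47^2⌋ = 0, terminating the sum). Summing: v_47(896!) = 19 = 19.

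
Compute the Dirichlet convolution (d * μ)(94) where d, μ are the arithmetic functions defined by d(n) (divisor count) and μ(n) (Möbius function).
(d * μ)(94) = 1

Divisors of 94: [1, 2, 47, 94]. For each d | 94:
  d = 1: d(1) · μ(94/1) = 1 · 1 = 1
  d = 2: d(2) · μ(94/2) = 2 · -1 = -2
  d = 47: d(47) · μ(94/47) = 2 · -1 = -2
  d = 94: d(94) · μ(94/94) = 4 · 1 = 4
Summing: (d * μ)(94) = 1 + -2 + -2 + 4 = 1.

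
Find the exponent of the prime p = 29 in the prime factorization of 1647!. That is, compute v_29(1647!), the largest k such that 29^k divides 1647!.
v_29(1647!) = 57

Legendre's formula: v_p(n!) = Σ_{k ≥ 1} ⌊n / p^k⌋. For p = 29, n = 1647, the terms are:
  ⌊1647/29^1⌋ = ⌊1647/29⌋ = 56
  ⌊1647/29^2⌋ = ⌊1647/841⌋ = 1
(the next term ⌊1647/29^3⌋ = 0, terminating the sum). Summing: v_29(1647!) = 56 + 1 = 57.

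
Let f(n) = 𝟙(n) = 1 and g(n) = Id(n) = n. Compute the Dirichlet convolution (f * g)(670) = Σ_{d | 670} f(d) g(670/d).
(𝟙 * Id)(670) = 1224

Divisors of 670: [1, 2, 5, 10, 67, 134, 335, 670]. For each d | 670:
  d = 1: 𝟙(1) · Id(670/1) = 1 · 670 = 670
  d = 2: 𝟙(2) · Id(670/2) = 1 · 335 = 335
  d = 5: 𝟙(5) · Id(670/5) = 1 · 134 = 134
  d = 10: 𝟙(10) · Id(670/10) = 1 · 67 = 67
  d = 67: 𝟙(67) · Id(670/67) = 1 · 10 = 10
  d = 134: 𝟙(134) · Id(670/134) = 1 · 5 = 5
  d = 335: 𝟙(335) · Id(670/335) = 1 · 2 = 2
  d = 670: 𝟙(670) · Id(670/670) = 1 · 1 = 1
Summing: (𝟙 * Id)(670) = 670 + 335 + 134 + 67 + 10 + 5 + 2 + 1 = 1224.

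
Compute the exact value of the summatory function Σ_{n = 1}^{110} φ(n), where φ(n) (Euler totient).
Σ_{n ≤ 110} φ(n) = 3716

Compute φ(n) for each 1 ≤ n ≤ 110: φ(1) = 1, φ(2) = 1, φ(3) = 2, φ(4) = 2, φ(5) = 4, φ(6) = 2, φ(7) = 6, φ(8) = 4, φ(9) = 6, φ(10) = 4, φ(11) = 10, φ(12) = 4, φ(13) = 12, φ(14) = 6, φ(15) = 8, φ(16) = 8, φ(17) = 16, φ(18) = 6, φ(19) = 18, φ(20) = 8, φ(21) = 12, φ(22) = 10, φ(23) = 22, φ(24) = 8, φ(25) = 20, φ(26) = 12, φ(27) = 18, φ(28) = 12, φ(29) = 28, φ(30) = 8, φ(31) = 30, φ(32) = 16, φ(33) = 20, φ(34) = 16, φ(35) = 24, φ(36) = 12, φ(37) = 36, φ(38) = 18, φ(39) = 24, φ(40) = 16, φ(41) = 40, φ(42) = 12, φ(43) = 42, φ(44) = 20, φ(45) = 24, φ(46) = 22, φ(47) = 46, φ(48) = 16, φ(49) = 42, φ(50) = 20, φ(51) = 32, φ(52) = 24, φ(53) = 52, φ(54) = 18, φ(55) = 40, φ(56) = 24, φ(57) = 36, φ(58) = 28, φ(59) = 58, φ(60) = 16, φ(61) = 60, φ(62) = 30, φ(63) = 36, φ(64) = 32, φ(65) = 48, φ(66) = 20, φ(67) = 66, φ(68) = 32, φ(69) = 44, φ(70) = 24, φ(71) = 70, φ(72) = 24, φ(73) = 72, φ(74) = 36, φ(75) = 40, φ(76) = 36, φ(77) = 60, φ(78) = 24, φ(79) = 78, φ(80) = 32, φ(81) = 54, φ(82) = 40, φ(83) = 82, φ(84) = 24, φ(85) = 64, φ(86) = 42, φ(87) = 56, φ(88) = 40, φ(89) = 88, φ(90) = 24, φ(91) = 72, φ(92) = 44, φ(93) = 60, φ(94) = 46, φ(95) = 72, φ(96) = 32, φ(97) = 96, φ(98) = 42, φ(99) = 60, φ(100) = 40, φ(101) = 100, φ(102) = 32, φ(103) = 102, φ(104) = 48, φ(105) = 48, φ(106) = 52, φ(107) = 106, φ(108) = 36, φ(109) = 108, φ(110) = 40. Summing all 110 values: 3716. (Average order: Σ_{n ≤ x} φ(n) ~ (3/π²) x². For x = 110, (3/π²)·110² ≈ 3677.96.)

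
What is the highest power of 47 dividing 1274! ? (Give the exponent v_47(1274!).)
v_47(1274!) = 27

Legendre's formula: v_p(n!) = Σ_{k ≥ 1} ⌊n / p^k⌋. For p = 47, n = 1274, the terms are:
  ⌊1274/47^1⌋ = ⌊1274/47⌋ = 27
(the next term ⌊1274/47^2⌋ = 0, terminating the sum). Summing: v_47(1274!) = 27 = 27.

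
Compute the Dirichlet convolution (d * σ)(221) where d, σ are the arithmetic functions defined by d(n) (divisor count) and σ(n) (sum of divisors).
(d * σ)(221) = 320

Divisors of 221: [1, 13, 17, 221]. For each d | 221:
  d = 1: d(1) · σ(221/1) = 1 · 252 = 252
  d = 13: d(13) · σ(221/13) = 2 · 18 = 36
  d = 17: d(17) · σ(221/17) = 2 · 14 = 28
  d = 221: d(221) · σ(221/221) = 4 · 1 = 4
Summing: (d * σ)(221) = 252 + 36 + 28 + 4 = 320.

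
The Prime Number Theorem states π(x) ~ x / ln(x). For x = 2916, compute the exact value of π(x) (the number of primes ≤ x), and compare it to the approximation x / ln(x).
π(2916) = 421;  x/ln(x) ≈ 365.51;  relative error ≈ 13.18%.

Directly count primes up to 2916: π(2916) = 421. The PNT approximation gives 2916/ln(2916) ≈ 2916/7.97797 ≈ 365.51. Relative error (π(x) − x/ln(x)) / π(x) ≈ 13.18%; the approximation is known to undercount slightly (Li(x) is a better estimate).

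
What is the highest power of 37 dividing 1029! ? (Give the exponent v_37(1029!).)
v_37(1029!) = 27

Legendre's formula: v_p(n!) = Σ_{k ≥ 1} ⌊n / p^k⌋. For p = 37, n = 1029, the terms are:
  ⌊1029/37^1⌋ = ⌊1029/37⌋ = 27
(the next term ⌊1029/37^2⌋ = 0, terminating the sum). Summing: v_37(1029!) = 27 = 27.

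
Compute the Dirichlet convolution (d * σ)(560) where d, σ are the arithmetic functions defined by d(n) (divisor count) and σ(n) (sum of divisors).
(d * σ)(560) = 7920

Divisors of 560: [1, 2, 4, 5, 7, 8, 10, 14, 16, 20, 28, 35, 40, 56, 70, 80, 112, 140, 280, 560]. For each d | 560:
  d = 1: d(1) · σ(560/1) = 1 · 1488 = 1488
  d = 2: d(2) · σ(560/2) = 2 · 720 = 1440
  d = 4: d(4) · σ(560/4) = 3 · 336 = 1008
  d = 5: d(5) · σ(560/5) = 2 · 248 = 496
  d = 7: d(7) · σ(560/7) = 2 · 186 = 372
  d = 8: d(8) · σ(560/8) = 4 · 144 = 576
  d = 10: d(10) · σ(560/10) = 4 · 120 = 480
  d = 14: d(14) · σ(560/14) = 4 · 90 = 360
  d = 16: d(16) · σ(560/16) = 5 · 48 = 240
  d = 20: d(20) · σ(560/20) = 6 · 56 = 336
  d = 28: d(28) · σ(560/28) = 6 · 42 = 252
  d = 35: d(35) · σ(560/35) = 4 · 31 = 124
  d = 40: d(40) · σ(560/40) = 8 · 24 = 192
  d = 56: d(56) · σ(560/56) = 8 · 18 = 144
  d = 70: d(70) · σ(560/70) = 8 · 15 = 120
  d = 80: d(80) · σ(560/80) = 10 · 8 = 80
  d = 112: d(112) · σ(560/112) = 10 · 6 = 60
  d = 140: d(140) · σ(560/140) = 12 · 7 = 84
  d = 280: d(280) · σ(560/280) = 16 · 3 = 48
  d = 560: d(560) · σ(560/560) = 20 · 1 = 20
Summing: (d * σ)(560) = 1488 + 1440 + 1008 + 496 + 372 + 576 + 480 + 360 + 240 + 336 + 252 + 124 + 192 + 144 + 120 + 80 + 60 + 84 + 48 + 20 = 7920.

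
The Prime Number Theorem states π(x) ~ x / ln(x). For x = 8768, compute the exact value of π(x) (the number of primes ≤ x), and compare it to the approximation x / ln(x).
π(8768) = 1093;  x/ln(x) ≈ 965.76;  relative error ≈ 11.64%.

Directly count primes up to 8768: π(8768) = 1093. The PNT approximation gives 8768/ln(8768) ≈ 8768/9.07886 ≈ 965.76. Relative error (π(x) − x/ln(x)) / π(x) ≈ 11.64%; the approximation is known to undercount slightly (Li(x) is a better estimate).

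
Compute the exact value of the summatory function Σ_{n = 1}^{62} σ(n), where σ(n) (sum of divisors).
Σ_{n ≤ 62} σ(n) = 3172

Compute σ(n) for each 1 ≤ n ≤ 62: σ(1) = 1, σ(2) = 3, σ(3) = 4, σ(4) = 7, σ(5) = 6, σ(6) = 12, σ(7) = 8, σ(8) = 15, σ(9) = 13, σ(10) = 18, σ(11) = 12, σ(12) = 28, σ(13) = 14, σ(14) = 24, σ(15) = 24, σ(16) = 31, σ(17) = 18, σ(18) = 39, σ(19) = 20, σ(20) = 42, σ(21) = 32, σ(22) = 36, σ(23) = 24, σ(24) = 60, σ(25) = 31, σ(26) = 42, σ(27) = 40, σ(28) = 56, σ(29) = 30, σ(30) = 72, σ(31) = 32, σ(32) = 63, σ(33) = 48, σ(34) = 54, σ(35) = 48, σ(36) = 91, σ(37) = 38, σ(38) = 60, σ(39) = 56, σ(40) = 90, σ(41) = 42, σ(42) = 96, σ(43) = 44, σ(44) = 84, σ(45) = 78, σ(46) = 72, σ(47) = 48, σ(48) = 124, σ(49) = 57, σ(50) = 93, σ(51) = 72, σ(52) = 98, σ(53) = 54, σ(54) = 120, σ(55) = 72, σ(56) = 120, σ(57) = 80, σ(58) = 90, σ(59) = 60, σ(60) = 168, σ(61) = 62, σ(62) = 96. Summing all 62 values: 3172. (Average order: Σ_{n ≤ x} σ(n) ~ (π²/12) x². For x = 62, (π²/12)·62² ≈ 3161.56.)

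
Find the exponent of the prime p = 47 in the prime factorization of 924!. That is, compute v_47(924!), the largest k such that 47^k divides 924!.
v_47(924!) = 19

Legendre's formula: v_p(n!) = Σ_{k ≥ 1} ⌊n / p^k⌋. For p = 47, n = 924, the terms are:
  ⌊924/47^1⌋ = ⌊924/47⌋ = 19
(the next term ⌊924/47^2⌋ = 0, terminating the sum). Summing: v_47(924!) = 19 = 19.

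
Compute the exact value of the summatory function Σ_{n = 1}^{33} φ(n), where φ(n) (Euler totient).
Σ_{n ≤ 33} φ(n) = 344

Compute φ(n) for each 1 ≤ n ≤ 33: φ(1) = 1, φ(2) = 1, φ(3) = 2, φ(4) = 2, φ(5) = 4, φ(6) = 2, φ(7) = 6, φ(8) = 4, φ(9) = 6, φ(10) = 4, φ(11) = 10, φ(12) = 4, φ(13) = 12, φ(14) = 6, φ(15) = 8, φ(16) = 8, φ(17) = 16, φ(18) = 6, φ(19) = 18, φ(20) = 8, φ(21) = 12, φ(22) = 10, φ(23) = 22, φ(24) = 8, φ(25) = 20, φ(26) = 12, φ(27) = 18, φ(28) = 12, φ(29) = 28, φ(30) = 8, φ(31) = 30, φ(32) = 16, φ(33) = 20. Summing all 33 values: 344. (Average order: Σ_{n ≤ x} φ(n) ~ (3/π²) x². For x = 33, (3/π²)·33² ≈ 331.02.)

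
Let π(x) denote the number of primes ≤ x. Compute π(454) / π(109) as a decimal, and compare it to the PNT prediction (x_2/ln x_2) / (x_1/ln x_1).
π(454)/π(109) = 87/29 ≈ 3.0000;  PNT prediction ≈ 3.1938.

π(109) = 29 and π(454) = 87, so π(454)/π(109) ≈ 3.0000. The PNT-predicted ratio is (454/ln(454)) / (109/ln(109)) ≈ 3.1938. The two agree to within a few percent, as expected.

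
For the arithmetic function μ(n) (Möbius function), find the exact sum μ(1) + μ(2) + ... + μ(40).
Σ_{n ≤ 40} μ(n) = 0

Compute μ(n) for each 1 ≤ n ≤ 40: μ(1) = 1, μ(2) = -1, μ(3) = -1, μ(4) = 0, μ(5) = -1, μ(6) = 1, μ(7) = -1, μ(8) = 0, μ(9) = 0, μ(10) = 1, μ(11) = -1, μ(12) = 0, μ(13) = -1, μ(14) = 1, μ(15) = 1, μ(16) = 0, μ(17) = -1, μ(18) = 0, μ(19) = -1, μ(20) = 0, μ(21) = 1, μ(22) = 1, μ(23) = -1, μ(24) = 0, μ(25) = 0, μ(26) = 1, μ(27) = 0, μ(28) = 0, μ(29) = -1, μ(30) = -1, μ(31) = -1, μ(32) = 0, μ(33) = 1, μ(34) = 1, μ(35) = 1, μ(36) = 0, μ(37) = -1, μ(38) = 1, μ(39) = 1, μ(40) = 0. Summing all 40 values: 0. (Mertens function M(x) = Σ_{n ≤ x} μ(n); on average M(x) should be small (PNT ⟺ M(x) = o(x)).)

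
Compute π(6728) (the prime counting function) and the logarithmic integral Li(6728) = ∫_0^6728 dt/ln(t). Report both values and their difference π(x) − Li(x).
π(6728) = 867;  Li(6728) ≈ 883.54;  π(x) − Li(x) ≈ -16.54.

Direct count of primes ≤ 6728 gives π(6728) = 867. Numerical evaluation of the logarithmic integral gives Li(6728) ≈ 883.54. The difference π(x) − Li(x) ≈ -16.54 is typically negative for small/moderate x (Li(x) overestimates), though Littlewood's theorem shows this sign changes infinitely often.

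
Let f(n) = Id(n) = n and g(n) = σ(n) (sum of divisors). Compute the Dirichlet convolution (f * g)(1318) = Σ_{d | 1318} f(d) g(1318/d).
(Id * σ)(1318) = 6595

Divisors of 1318: [1, 2, 659, 1318]. For each d | 1318:
  d = 1: Id(1) · σ(1318/1) = 1 · 1980 = 1980
  d = 2: Id(2) · σ(1318/2) = 2 · 660 = 1320
  d = 659: Id(659) · σ(1318/659) = 659 · 3 = 1977
  d = 1318: Id(1318) · σ(1318/1318) = 1318 · 1 = 1318
Summing: (Id * σ)(1318) = 1980 + 1320 + 1977 + 1318 = 6595.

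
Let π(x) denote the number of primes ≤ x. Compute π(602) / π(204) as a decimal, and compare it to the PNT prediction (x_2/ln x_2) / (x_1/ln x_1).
π(602)/π(204) = 110/46 ≈ 2.3913;  PNT prediction ≈ 2.4520.

π(204) = 46 and π(602) = 110, so π(602)/π(204) ≈ 2.3913. The PNT-predicted ratio is (602/ln(602)) / (204/ln(204)) ≈ 2.4520. The two agree to within a few percent, as expected.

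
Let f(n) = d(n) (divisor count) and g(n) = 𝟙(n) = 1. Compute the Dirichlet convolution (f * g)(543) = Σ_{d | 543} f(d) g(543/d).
(d * 𝟙)(543) = 9

Divisors of 543: [1, 3, 181, 543]. For each d | 543:
  d = 1: d(1) · 𝟙(543/1) = 1 · 1 = 1
  d = 3: d(3) · 𝟙(543/3) = 2 · 1 = 2
  d = 181: d(181) · 𝟙(543/181) = 2 · 1 = 2
  d = 543: d(543) · 𝟙(543/543) = 4 · 1 = 4
Summing: (d * 𝟙)(543) = 1 + 2 + 2 + 4 = 9.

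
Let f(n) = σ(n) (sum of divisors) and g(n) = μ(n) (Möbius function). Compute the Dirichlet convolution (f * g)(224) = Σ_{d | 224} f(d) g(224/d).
(σ * μ)(224) = 224

Divisors of 224: [1, 2, 4, 7, 8, 14, 16, 28, 32, 56, 112, 224]. For each d | 224:
  d = 1: σ(1) · μ(224/1) = 1 · 0 = 0
  d = 2: σ(2) · μ(224/2) = 3 · 0 = 0
  d = 4: σ(4) · μ(224/4) = 7 · 0 = 0
  d = 7: σ(7) · μ(224/7) = 8 · 0 = 0
  d = 8: σ(8) · μ(224/8) = 15 · 0 = 0
  d = 14: σ(14) · μ(224/14) = 24 · 0 = 0
  d = 16: σ(16) · μ(224/16) = 31 · 1 = 31
  d = 28: σ(28) · μ(224/28) = 56 · 0 = 0
  d = 32: σ(32) · μ(224/32) = 63 · -1 = -63
  d = 56: σ(56) · μ(224/56) = 120 · 0 = 0
  d = 112: σ(112) · μ(224/112) = 248 · -1 = -248
  d = 224: σ(224) · μ(224/224) = 504 · 1 = 504
Summing: (σ * μ)(224) = 0 + 0 + 0 + 0 + 0 + 0 + 31 + 0 + -63 + 0 + -248 + 504 = 224.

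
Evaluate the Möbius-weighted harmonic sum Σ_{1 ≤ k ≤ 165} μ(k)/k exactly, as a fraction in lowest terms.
Σ μ(k)/k = 39559613656892389988868176705313193612521402770457442247492939/5766152219975951659023630035336134306565384015606066319856068810

Values of μ(k) for 1 ≤ k ≤ 165: μ(1) = 1, μ(2) = -1, μ(3) = -1, μ(5) = -1, μ(6) = 1, μ(7) = -1, μ(10) = 1, μ(11) = -1, μ(13) = -1, μ(14) = 1, μ(15) = 1, μ(17) = -1, μ(19) = -1, μ(21) = 1, μ(22) = 1, μ(23) = -1, μ(26) = 1, μ(29) = -1, μ(30) = -1, μ(31) = -1, μ(33) = 1, μ(34) = 1, μ(35) = 1, μ(37) = -1, μ(38) = 1, μ(39) = 1, μ(41) = -1, μ(42) = -1, μ(43) = -1, μ(46) = 1, μ(47) = -1, μ(51) = 1, μ(53) = -1, μ(55) = 1, μ(57) = 1, μ(58) = 1, μ(59) = -1, μ(61) = -1, μ(62) = 1, μ(65) = 1, μ(66) = -1, μ(67) = -1, μ(69) = 1, μ(70) = -1, μ(71) = -1, μ(73) = -1, μ(74) = 1, μ(77) = 1, μ(78) = -1, μ(79) = -1, μ(82) = 1, μ(83) = -1, μ(85) = 1, μ(86) = 1, μ(87) = 1, μ(89) = -1, μ(91) = 1, μ(93) = 1, μ(94) = 1, μ(95) = 1, μ(97) = -1, μ(101) = -1, μ(102) = -1, μ(103) = -1, μ(105) = -1, μ(106) = 1, μ(107) = -1, μ(109) = -1, μ(110) = -1, μ(111) = 1, μ(113) = -1, μ(114) = -1, μ(115) = 1, μ(118) = 1, μ(119) = 1, μ(122) = 1, μ(123) = 1, μ(127) = -1, μ(129) = 1, μ(130) = -1, μ(131) = -1, μ(133) = 1, μ(134) = 1, μ(137) = -1, μ(138) = -1, μ(139) = -1, μ(141) = 1, μ(142) = 1, μ(143) = 1, μ(145) = 1, μ(146) = 1, μ(149) = -1, μ(151) = -1, μ(154) = -1, μ(155) = 1, μ(157) = -1, μ(158) = 1, μ(159) = 1, μ(161) = 1, μ(163) = -1, μ(165) = -1, with μ = 0 on non-squarefree integers. Summing μ(k)/k for k where μ(k) ≠ 0 gives 39559613656892389988868176705313193612521402770457442247492939/5766152219975951659023630035336134306565384015606066319856068810 ≈ 0.0069. (PNT ⟺ this sum → 0 as n → ∞.)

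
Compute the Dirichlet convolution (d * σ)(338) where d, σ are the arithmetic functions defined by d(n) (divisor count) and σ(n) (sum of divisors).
(d * σ)(338) = 1070

Divisors of 338: [1, 2, 13, 26, 169, 338]. For each d | 338:
  d = 1: d(1) · σ(338/1) = 1 · 549 = 549
  d = 2: d(2) · σ(338/2) = 2 · 183 = 366
  d = 13: d(13) · σ(338/13) = 2 · 42 = 84
  d = 26: d(26) · σ(338/26) = 4 · 14 = 56
  d = 169: d(169) · σ(338/169) = 3 · 3 = 9
  d = 338: d(338) · σ(338/338) = 6 · 1 = 6
Summing: (d * σ)(338) = 549 + 366 + 84 + 56 + 9 + 6 = 1070.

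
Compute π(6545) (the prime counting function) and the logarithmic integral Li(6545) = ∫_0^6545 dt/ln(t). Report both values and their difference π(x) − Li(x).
π(6545) = 844;  Li(6545) ≈ 862.75;  π(x) − Li(x) ≈ -18.75.

Direct count of primes ≤ 6545 gives π(6545) = 844. Numerical evaluation of the logarithmic integral gives Li(6545) ≈ 862.75. The difference π(x) − Li(x) ≈ -18.75 is typically negative for small/moderate x (Li(x) overestimates), though Littlewood's theorem shows this sign changes infinitely often.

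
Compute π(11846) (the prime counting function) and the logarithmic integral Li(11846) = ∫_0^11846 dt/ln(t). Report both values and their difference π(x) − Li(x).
π(11846) = 1421;  Li(11846) ≈ 1444.69;  π(x) − Li(x) ≈ -23.69.

Direct count of primes ≤ 11846 gives π(11846) = 1421. Numerical evaluation of the logarithmic integral gives Li(11846) ≈ 1444.69. The difference π(x) − Li(x) ≈ -23.69 is typically negative for small/moderate x (Li(x) overestimates), though Littlewood's theorem shows this sign changes infinitely often.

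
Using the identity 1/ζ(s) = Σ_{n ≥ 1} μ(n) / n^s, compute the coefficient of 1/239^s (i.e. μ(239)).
μ(239) = -1

Factor n = 239 = 239. μ(n) = 0 if any exponent ≥ 2 (not squarefree); otherwise μ(n) = (−1)^{ω(n)} where ω(n) is the number of distinct prime factors. Applying: μ(239) = -1.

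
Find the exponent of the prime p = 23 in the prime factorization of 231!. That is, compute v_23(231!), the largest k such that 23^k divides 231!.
v_23(231!) = 10

Legendre's formula: v_p(n!) = Σ_{k ≥ 1} ⌊n / p^k⌋. For p = 23, n = 231, the terms are:
  ⌊231/23^1⌋ = ⌊231/23⌋ = 10
(the next term ⌊231/23^2⌋ = 0, terminating the sum). Summing: v_23(231!) = 10 = 10.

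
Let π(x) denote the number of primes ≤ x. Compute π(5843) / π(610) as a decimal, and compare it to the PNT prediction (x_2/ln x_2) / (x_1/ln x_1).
π(5843)/π(610) = 767/111 ≈ 6.9099;  PNT prediction ≈ 7.0832.

π(610) = 111 and π(5843) = 767, so π(5843)/π(610) ≈ 6.9099. The PNT-predicted ratio is (5843/ln(5843)) / (610/ln(610)) ≈ 7.0832. The two agree to within a few percent, as expected.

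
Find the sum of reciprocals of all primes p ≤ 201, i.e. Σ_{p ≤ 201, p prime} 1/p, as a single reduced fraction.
Σ 1/p = 15202313841027497739047080375538859939135227730139536997746371469607707132833646367/7799922041683461553249199106329813876687996789903550945093032474868511536164700810

π(201) = 46, so the primes ≤ 201 are [2, 3, 5, 7, 11, 13, 17, 19, 23, 29, 31, 37, 41, 43, 47, 53, 59, 61, 67, 71, 73, 79, 83, 89, 97, 101, 103, 107, 109, 113, 127, 131, 137, 139, 149, 151, 157, 163, 167, 173, 179, 181, 191, 193, 197, 199]. Summing 1/p over these primes: 15202313841027497739047080375538859939135227730139536997746371469607707132833646367/7799922041683461553249199106329813876687996789903550945093032474868511536164700810 ≈ 1.9490. Mertens estimate ln ln(201) + 0.2615 ≈ 1.9298.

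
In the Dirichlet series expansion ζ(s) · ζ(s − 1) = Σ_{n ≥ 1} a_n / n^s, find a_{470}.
σ(470) = 864

In the product (Σ m^0/m^s)(Σ k / k^s) = Σ (Σ_{d | n} d) / n^s, the coefficient of 1/n^s is σ(n) = Σ_{d | n} d. For n = 470, divisors are [1, 2, 5, 10, 47, 94, 235, 470]; summing: σ(470) = 864.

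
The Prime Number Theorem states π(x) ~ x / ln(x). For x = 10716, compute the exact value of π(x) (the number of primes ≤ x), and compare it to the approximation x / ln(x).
π(10716) = 1306;  x/ln(x) ≈ 1154.80;  relative error ≈ 11.58%.

Directly count primes up to 10716: π(10716) = 1306. The PNT approximation gives 10716/ln(10716) ≈ 10716/9.27949 ≈ 1154.80. Relative error (π(x) − x/ln(x)) / π(x) ≈ 11.58%; the approximation is known to undercount slightly (Li(x) is a better estimate).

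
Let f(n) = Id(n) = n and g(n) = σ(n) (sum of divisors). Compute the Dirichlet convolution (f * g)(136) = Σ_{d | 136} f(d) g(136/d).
(Id * σ)(136) = 1715

Divisors of 136: [1, 2, 4, 8, 17, 34, 68, 136]. For each d | 136:
  d = 1: Id(1) · σ(136/1) = 1 · 270 = 270
  d = 2: Id(2) · σ(136/2) = 2 · 126 = 252
  d = 4: Id(4) · σ(136/4) = 4 · 54 = 216
  d = 8: Id(8) · σ(136/8) = 8 · 18 = 144
  d = 17: Id(17) · σ(136/17) = 17 · 15 = 255
  d = 34: Id(34) · σ(136/34) = 34 · 7 = 238
  d = 68: Id(68) · σ(136/68) = 68 · 3 = 204
  d = 136: Id(136) · σ(136/136) = 136 · 1 = 136
Summing: (Id * σ)(136) = 270 + 252 + 216 + 144 + 255 + 238 + 204 + 136 = 1715.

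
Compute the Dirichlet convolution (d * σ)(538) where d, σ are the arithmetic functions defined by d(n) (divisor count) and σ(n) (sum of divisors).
(d * σ)(538) = 1360

Divisors of 538: [1, 2, 269, 538]. For each d | 538:
  d = 1: d(1) · σ(538/1) = 1 · 810 = 810
  d = 2: d(2) · σ(538/2) = 2 · 270 = 540
  d = 269: d(269) · σ(538/269) = 2 · 3 = 6
  d = 538: d(538) · σ(538/538) = 4 · 1 = 4
Summing: (d * σ)(538) = 810 + 540 + 6 + 4 = 1360.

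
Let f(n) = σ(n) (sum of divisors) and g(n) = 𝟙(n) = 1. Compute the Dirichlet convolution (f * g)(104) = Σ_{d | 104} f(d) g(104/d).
(σ * 𝟙)(104) = 390

Divisors of 104: [1, 2, 4, 8, 13, 26, 52, 104]. For each d | 104:
  d = 1: σ(1) · 𝟙(104/1) = 1 · 1 = 1
  d = 2: σ(2) · 𝟙(104/2) = 3 · 1 = 3
  d = 4: σ(4) · 𝟙(104/4) = 7 · 1 = 7
  d = 8: σ(8) · 𝟙(104/8) = 15 · 1 = 15
  d = 13: σ(13) · 𝟙(104/13) = 14 · 1 = 14
  d = 26: σ(26) · 𝟙(104/26) = 42 · 1 = 42
  d = 52: σ(52) · 𝟙(104/52) = 98 · 1 = 98
  d = 104: σ(104) · 𝟙(104/104) = 210 · 1 = 210
Summing: (σ * 𝟙)(104) = 1 + 3 + 7 + 15 + 14 + 42 + 98 + 210 = 390.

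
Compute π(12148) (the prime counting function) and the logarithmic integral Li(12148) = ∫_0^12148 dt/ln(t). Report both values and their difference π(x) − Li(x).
π(12148) = 1453;  Li(12148) ≈ 1476.85;  π(x) − Li(x) ≈ -23.85.

Direct count of primes ≤ 12148 gives π(12148) = 1453. Numerical evaluation of the logarithmic integral gives Li(12148) ≈ 1476.85. The difference π(x) − Li(x) ≈ -23.85 is typically negative for small/moderate x (Li(x) overestimates), though Littlewood's theorem shows this sign changes infinitely often.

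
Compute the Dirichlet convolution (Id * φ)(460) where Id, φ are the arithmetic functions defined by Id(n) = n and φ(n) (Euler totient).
(Id * φ)(460) = 3240

Divisors of 460: [1, 2, 4, 5, 10, 20, 23, 46, 92, 115, 230, 460]. For each d | 460:
  d = 1: Id(1) · φ(460/1) = 1 · 176 = 176
  d = 2: Id(2) · φ(460/2) = 2 · 88 = 176
  d = 4: Id(4) · φ(460/4) = 4 · 88 = 352
  d = 5: Id(5) · φ(460/5) = 5 · 44 = 220
  d = 10: Id(10) · φ(460/10) = 10 · 22 = 220
  d = 20: Id(20) · φ(460/20) = 20 · 22 = 440
  d = 23: Id(23) · φ(460/23) = 23 · 8 = 184
  d = 46: Id(46) · φ(460/46) = 46 · 4 = 184
  d = 92: Id(92) · φ(460/92) = 92 · 4 = 368
  d = 115: Id(115) · φ(460/115) = 115 · 2 = 230
  d = 230: Id(230) · φ(460/230) = 230 · 1 = 230
  d = 460: Id(460) · φ(460/460) = 460 · 1 = 460
Summing: (Id * φ)(460) = 176 + 176 + 352 + 220 + 220 + 440 + 184 + 184 + 368 + 230 + 230 + 460 = 3240.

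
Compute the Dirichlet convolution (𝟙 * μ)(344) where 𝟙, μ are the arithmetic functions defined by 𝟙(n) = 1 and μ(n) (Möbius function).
(𝟙 * μ)(344) = 0

Divisors of 344: [1, 2, 4, 8, 43, 86, 172, 344]. For each d | 344:
  d = 1: 𝟙(1) · μ(344/1) = 1 · 0 = 0
  d = 2: 𝟙(2) · μ(344/2) = 1 · 0 = 0
  d = 4: 𝟙(4) · μ(344/4) = 1 · 1 = 1
  d = 8: 𝟙(8) · μ(344/8) = 1 · -1 = -1
  d = 43: 𝟙(43) · μ(344/43) = 1 · 0 = 0
  d = 86: 𝟙(86) · μ(344/86) = 1 · 0 = 0
  d = 172: 𝟙(172) · μ(344/172) = 1 · -1 = -1
  d = 344: 𝟙(344) · μ(344/344) = 1 · 1 = 1
Summing: (𝟙 * μ)(344) = 0 + 0 + 1 + -1 + 0 + 0 + -1 + 1 = 0.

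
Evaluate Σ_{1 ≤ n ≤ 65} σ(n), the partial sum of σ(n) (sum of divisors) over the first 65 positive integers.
Σ_{n ≤ 65} σ(n) = 3487

Compute σ(n) for each 1 ≤ n ≤ 65: σ(1) = 1, σ(2) = 3, σ(3) = 4, σ(4) = 7, σ(5) = 6, σ(6) = 12, σ(7) = 8, σ(8) = 15, σ(9) = 13, σ(10) = 18, σ(11) = 12, σ(12) = 28, σ(13) = 14, σ(14) = 24, σ(15) = 24, σ(16) = 31, σ(17) = 18, σ(18) = 39, σ(19) = 20, σ(20) = 42, σ(21) = 32, σ(22) = 36, σ(23) = 24, σ(24) = 60, σ(25) = 31, σ(26) = 42, σ(27) = 40, σ(28) = 56, σ(29) = 30, σ(30) = 72, σ(31) = 32, σ(32) = 63, σ(33) = 48, σ(34) = 54, σ(35) = 48, σ(36) = 91, σ(37) = 38, σ(38) = 60, σ(39) = 56, σ(40) = 90, σ(41) = 42, σ(42) = 96, σ(43) = 44, σ(44) = 84, σ(45) = 78, σ(46) = 72, σ(47) = 48, σ(48) = 124, σ(49) = 57, σ(50) = 93, σ(51) = 72, σ(52) = 98, σ(53) = 54, σ(54) = 120, σ(55) = 72, σ(56) = 120, σ(57) = 80, σ(58) = 90, σ(59) = 60, σ(60) = 168, σ(61) = 62, σ(62) = 96, σ(63) = 104, σ(64) = 127, σ(65) = 84. Summing all 65 values: 3487. (Average order: Σ_{n ≤ x} σ(n) ~ (π²/12) x². For x = 65, (π²/12)·65² ≈ 3474.92.)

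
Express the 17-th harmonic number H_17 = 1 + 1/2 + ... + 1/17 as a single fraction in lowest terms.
H_17 = 42142223/12252240

Direct summation: H_17 = 1 + 1/2 + ... + 1/17. The least common denominator is lcm(1, ..., 17) = 12252240; over this denominator the numerator is 12252240 + 6126120 + 4084080 + 3063060 + 2450448 + 2042040 + 1750320 + 1531530 + 1361360 + 1225224 + 1113840 + 1021020 + 942480 + 875160 + 816816 + 765765 + 720720 = 42142223, so H_17 = 42142223/12252240 (already in lowest terms) ≈ 3.43955. (The PNT-adjacent estimate ln(17) + γ ≈ 3.41043 matches within O(1/n).)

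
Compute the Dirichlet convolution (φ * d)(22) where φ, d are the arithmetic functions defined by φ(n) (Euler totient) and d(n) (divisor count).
(φ * d)(22) = 36

Divisors of 22: [1, 2, 11, 22]. For each d | 22:
  d = 1: φ(1) · d(22/1) = 1 · 4 = 4
  d = 2: φ(2) · d(22/2) = 1 · 2 = 2
  d = 11: φ(11) · d(22/11) = 10 · 2 = 20
  d = 22: φ(22) · d(22/22) = 10 · 1 = 10
Summing: (φ * d)(22) = 4 + 2 + 20 + 10 = 36.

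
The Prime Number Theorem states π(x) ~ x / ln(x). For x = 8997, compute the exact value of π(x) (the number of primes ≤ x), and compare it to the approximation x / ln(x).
π(8997) = 1116;  x/ln(x) ≈ 988.18;  relative error ≈ 11.45%.

Directly count primes up to 8997: π(8997) = 1116. The PNT approximation gives 8997/ln(8997) ≈ 8997/9.10465 ≈ 988.18. Relative error (π(x) − x/ln(x)) / π(x) ≈ 11.45%; the approximation is known to undercount slightly (Li(x) is a better estimate).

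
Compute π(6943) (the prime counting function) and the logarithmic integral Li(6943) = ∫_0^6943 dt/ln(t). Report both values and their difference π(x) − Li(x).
π(6943) = 890;  Li(6943) ≈ 907.89;  π(x) − Li(x) ≈ -17.89.

Direct count of primes ≤ 6943 gives π(6943) = 890. Numerical evaluation of the logarithmic integral gives Li(6943) ≈ 907.89. The difference π(x) − Li(x) ≈ -17.89 is typically negative for small/moderate x (Li(x) overestimates), though Littlewood's theorem shows this sign changes infinitely often.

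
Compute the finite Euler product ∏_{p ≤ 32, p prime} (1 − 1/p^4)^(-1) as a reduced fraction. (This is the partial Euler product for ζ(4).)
∏ = 44480956869217573792253389310087/41097743855049154662236160000000

The primes p ≤ 32 are [2, 3, 5, 7, 11, 13, 17, 19, 23, 29, 31]. For each prime, (1 − 1/p^4)^(-1) = p^4 / (p^4 − 1). The product is (1 − 1/2^4)^(-1), (1 − 1/3^4)^(-1), (1 − 1/5^4)^(-1), (1 − 1/7^4)^(-1), (1 − 1/11^4)^(-1), (1 − 1/13^4)^(-1), (1 − 1/17^4)^(-1), (1 − 1/19^4)^(-1), (1 − 1/23^4)^(-1), (1 − 1/29^4)^(-1), (1 − 1/31^4)^(-1) = ∏ p^4 / (p^4 − 1) = 44480956869217573792253389310087/41097743855049154662236160000000.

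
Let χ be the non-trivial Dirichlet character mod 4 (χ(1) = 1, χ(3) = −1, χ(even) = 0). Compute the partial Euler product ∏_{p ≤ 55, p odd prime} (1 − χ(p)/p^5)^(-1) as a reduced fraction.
∏ = 241552412610573346540717288090615330738043013683948985221451329316738054554305/242484077809603940117660402752750309983134701869309180441833184178683110227968

The odd primes p ≤ 55 are [3, 5, 7, 11, 13, 17, 19, 23, 29, 31, 37, 41, 43, 47, 53]. For each, χ(p) = 1 if p ≡ 1 mod 4, χ(p) = −1 if p ≡ 3 mod 4. Taking (1 − χ(p)/p^5)^(-1) = p^5/(p^5 − χ(p)): (1 − (-1)/3^5)^(-1) · (1 − (1)/5^5)^(-1) · (1 − (-1)/7^5)^(-1) · (1 − (-1)/11^5)^(-1) · (1 − (1)/13^5)^(-1) · (1 − (1)/17^5)^(-1) · (1 − (-1)/19^5)^(-1) · (1 − (-1)/23^5)^(-1) · (1 − (1)/29^5)^(-1) · (1 − (-1)/31^5)^(-1) · (1 − (1)/37^5)^(-1) · (1 − (1)/41^5)^(-1) · (1 − (-1)/43^5)^(-1) · (1 − (-1)/47^5)^(-1) · (1 − (1)/53^5)^(-1) = 241552412610573346540717288090615330738043013683948985221451329316738054554305/242484077809603940117660402752750309983134701869309180441833184178683110227968.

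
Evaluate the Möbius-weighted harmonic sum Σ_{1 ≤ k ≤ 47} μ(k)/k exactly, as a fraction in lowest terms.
Σ μ(k)/k = -12611493192339623/614889782588491410

Values of μ(k) for 1 ≤ k ≤ 47: μ(1) = 1, μ(2) = -1, μ(3) = -1, μ(5) = -1, μ(6) = 1, μ(7) = -1, μ(10) = 1, μ(11) = -1, μ(13) = -1, μ(14) = 1, μ(15) = 1, μ(17) = -1, μ(19) = -1, μ(21) = 1, μ(22) = 1, μ(23) = -1, μ(26) = 1, μ(29) = -1, μ(30) = -1, μ(31) = -1, μ(33) = 1, μ(34) = 1, μ(35) = 1, μ(37) = -1, μ(38) = 1, μ(39) = 1, μ(41) = -1, μ(42) = -1, μ(43) = -1, μ(46) = 1, μ(47) = -1, with μ = 0 on non-squarefree integers. Summing μ(k)/k for k where μ(k) ≠ 0 gives -12611493192339623/614889782588491410 ≈ -0.0205. (PNT ⟺ this sum → 0 as n → ∞.)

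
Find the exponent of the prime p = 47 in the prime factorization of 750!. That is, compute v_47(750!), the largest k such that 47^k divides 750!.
v_47(750!) = 15

Legendre's formula: v_p(n!) = Σ_{k ≥ 1} ⌊n / p^k⌋. For p = 47, n = 750, the terms are:
  ⌊750/47^1⌋ = ⌊750/47⌋ = 15
(the next term ⌊750/47^2⌋ = 0, terminating the sum). Summing: v_47(750!) = 15 = 15.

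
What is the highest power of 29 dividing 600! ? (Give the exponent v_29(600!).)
v_29(600!) = 20

Legendre's formula: v_p(n!) = Σ_{k ≥ 1} ⌊n / p^k⌋. For p = 29, n = 600, the terms are:
  ⌊600/29^1⌋ = ⌊600/29⌋ = 20
(the next term ⌊600/29^2⌋ = 0, terminating the sum). Summing: v_29(600!) = 20 = 20.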